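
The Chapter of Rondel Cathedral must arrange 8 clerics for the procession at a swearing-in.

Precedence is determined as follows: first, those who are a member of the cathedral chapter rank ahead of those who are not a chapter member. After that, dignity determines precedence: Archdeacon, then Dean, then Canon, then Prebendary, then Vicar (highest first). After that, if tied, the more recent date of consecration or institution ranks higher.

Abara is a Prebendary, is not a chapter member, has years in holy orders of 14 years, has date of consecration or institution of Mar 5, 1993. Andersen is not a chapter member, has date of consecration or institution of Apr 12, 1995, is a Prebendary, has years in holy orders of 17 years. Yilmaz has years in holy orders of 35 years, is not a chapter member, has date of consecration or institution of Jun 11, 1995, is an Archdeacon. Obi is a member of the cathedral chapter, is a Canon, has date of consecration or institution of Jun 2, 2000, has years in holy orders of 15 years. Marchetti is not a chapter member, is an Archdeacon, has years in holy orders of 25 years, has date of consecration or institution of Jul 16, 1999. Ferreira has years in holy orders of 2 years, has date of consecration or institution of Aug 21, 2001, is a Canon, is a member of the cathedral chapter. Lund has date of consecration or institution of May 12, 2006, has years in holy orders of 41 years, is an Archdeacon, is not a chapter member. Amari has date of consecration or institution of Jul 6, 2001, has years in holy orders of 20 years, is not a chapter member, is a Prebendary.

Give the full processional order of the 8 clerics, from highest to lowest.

Ferreira, Obi, Lund, Marchetti, Yilmaz, Amari, Andersen, Abara

By the first rule: Ferreira and Obi (both a member of the cathedral chapter); then Lund, Marchetti, Yilmaz, Amari, Andersen and Abara (each not a chapter member).
Ferreira and Obi are each Canon, so the next rule applies.
Among Ferreira and Obi, by date of consecration or institution (later first): Ferreira (Aug 21, 2001) before Obi (Jun 2, 2000).
Among Lund, Marchetti, Yilmaz, Amari, Andersen and Abara, by dignity: Lund, Marchetti and Yilmaz (Archdeacon) before Amari, Andersen and Abara (Prebendary).
Among Lund, Marchetti and Yilmaz, by date of consecration or institution (later first): Lund (May 12, 2006) before Marchetti (Jul 16, 1999) before Yilmaz (Jun 11, 1995).
Among Amari, Andersen and Abara, by date of consecration or institution (later first): Amari (Jul 6, 2001) before Andersen (Apr 12, 1995) before Abara (Mar 5, 1993).
Full order: Ferreira, Obi, Lund, Marchetti, Yilmaz, Amari, Andersen, Abara.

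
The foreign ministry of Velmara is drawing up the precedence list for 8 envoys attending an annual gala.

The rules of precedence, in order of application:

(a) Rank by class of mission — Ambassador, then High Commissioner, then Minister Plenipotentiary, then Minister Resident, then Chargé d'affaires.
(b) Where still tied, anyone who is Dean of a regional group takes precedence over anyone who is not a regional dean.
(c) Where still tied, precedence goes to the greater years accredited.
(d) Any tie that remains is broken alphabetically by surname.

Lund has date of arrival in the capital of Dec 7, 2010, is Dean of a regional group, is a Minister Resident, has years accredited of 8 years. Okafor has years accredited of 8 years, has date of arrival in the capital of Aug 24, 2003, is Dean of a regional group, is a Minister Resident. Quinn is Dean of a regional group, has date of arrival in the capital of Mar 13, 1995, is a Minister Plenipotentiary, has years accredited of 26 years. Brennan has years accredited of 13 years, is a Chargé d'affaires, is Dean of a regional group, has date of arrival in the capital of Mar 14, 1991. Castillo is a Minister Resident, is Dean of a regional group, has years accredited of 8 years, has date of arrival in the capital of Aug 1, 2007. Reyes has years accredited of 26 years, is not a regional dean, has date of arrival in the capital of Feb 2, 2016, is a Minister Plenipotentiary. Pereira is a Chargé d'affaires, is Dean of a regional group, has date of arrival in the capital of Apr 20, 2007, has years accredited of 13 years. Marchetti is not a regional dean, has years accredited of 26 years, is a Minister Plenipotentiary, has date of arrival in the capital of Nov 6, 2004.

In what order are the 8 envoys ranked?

By class of mission: Quinn, Marchetti and Reyes (Minister Plenipotentiary); then Castillo, Lund and Okafor (Minister Resident); then Brennan and Pereira (Chargé d'affaires).
Among Quinn, Marchetti and Reyes, Dean of a regional group before not a regional dean: Quinn (Dean of a regional group) before Marchetti and Reyes (not a regional dean).
Marchetti and Reyes both have years accredited 26 years, so the next rule applies.
Among Marchetti and Reyes, alphabetically by surname: Marchetti before Reyes.
Castillo, Lund and Okafor are each Dean of a regional group, so the next rule applies.
Castillo, Lund and Okafor all have years accredited 8 years, so the next rule applies.
Among Castillo, Lund and Okafor, alphabetically by surname: Castillo before Lund before Okafor.
Brennan and Pereira are each Dean of a regional group, so the next rule applies.
Brennan and Pereira both have years accredited 13 years, so the next rule applies.
Among Brennan and Pereira, alphabetically by surname: Brennan before Pereira.
Full order: Quinn, Marchetti, Reyes, Castillo, Lund, Okafor, Brennan, Pereira.

Quinn, Marchetti, Reyes, Castillo, Lund, Okafor, Brennan, Pereira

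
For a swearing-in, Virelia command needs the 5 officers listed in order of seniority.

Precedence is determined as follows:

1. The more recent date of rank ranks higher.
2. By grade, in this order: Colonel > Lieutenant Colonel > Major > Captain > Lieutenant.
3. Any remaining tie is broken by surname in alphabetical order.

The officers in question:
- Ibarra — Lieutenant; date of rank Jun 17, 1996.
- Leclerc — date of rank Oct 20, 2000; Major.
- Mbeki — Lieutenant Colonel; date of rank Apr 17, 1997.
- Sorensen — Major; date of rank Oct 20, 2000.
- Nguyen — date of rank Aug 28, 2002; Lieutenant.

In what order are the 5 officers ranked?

Nguyen, Leclerc, Sorensen, Mbeki, Ibarra

By date of rank (later first): Nguyen (Aug 28, 2002); then Leclerc and Sorensen (both Oct 20, 2000); then Mbeki (Apr 17, 1997); then Ibarra (Jun 17, 1996).
Leclerc and Sorensen are each Major, so the next rule applies.
Among Leclerc and Sorensen, alphabetically by surname: Leclerc before Sorensen.
Full order: Nguyen, Leclerc, Sorensen, Mbeki, Ibarra.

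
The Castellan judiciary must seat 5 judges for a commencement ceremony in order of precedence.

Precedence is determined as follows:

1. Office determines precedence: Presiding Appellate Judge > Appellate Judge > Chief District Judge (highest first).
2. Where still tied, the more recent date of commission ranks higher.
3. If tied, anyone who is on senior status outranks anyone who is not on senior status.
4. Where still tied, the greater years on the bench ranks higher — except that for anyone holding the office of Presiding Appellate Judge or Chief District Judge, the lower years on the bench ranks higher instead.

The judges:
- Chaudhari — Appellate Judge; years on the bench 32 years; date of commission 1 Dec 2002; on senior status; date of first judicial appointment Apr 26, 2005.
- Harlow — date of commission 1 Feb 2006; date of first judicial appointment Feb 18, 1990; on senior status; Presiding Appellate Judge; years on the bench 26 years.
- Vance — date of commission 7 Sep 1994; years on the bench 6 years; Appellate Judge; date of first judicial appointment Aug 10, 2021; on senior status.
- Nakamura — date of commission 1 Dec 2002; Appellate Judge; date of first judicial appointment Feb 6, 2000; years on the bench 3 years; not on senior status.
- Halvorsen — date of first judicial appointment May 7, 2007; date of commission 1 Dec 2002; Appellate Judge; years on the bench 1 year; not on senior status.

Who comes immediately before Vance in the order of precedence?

By office: Harlow (Presiding Appellate Judge); then Chaudhari, Nakamura, Halvorsen and Vance (Appellate Judge).
Among Chaudhari, Nakamura, Halvorsen and Vance, by date of commission (later first): Chaudhari, Nakamura and Halvorsen (1 Dec 2002) before Vance (7 Sep 1994).
Among Chaudhari, Nakamura and Halvorsen, on senior status before not on senior status: Chaudhari (on senior status) before Nakamura and Halvorsen (not on senior status).
Among Nakamura and Halvorsen, by years on the bench (higher first): Nakamura (3 years) before Halvorsen (1 year).
Order: Harlow, Chaudhari, Nakamura, Halvorsen, Vance.

Halvorsen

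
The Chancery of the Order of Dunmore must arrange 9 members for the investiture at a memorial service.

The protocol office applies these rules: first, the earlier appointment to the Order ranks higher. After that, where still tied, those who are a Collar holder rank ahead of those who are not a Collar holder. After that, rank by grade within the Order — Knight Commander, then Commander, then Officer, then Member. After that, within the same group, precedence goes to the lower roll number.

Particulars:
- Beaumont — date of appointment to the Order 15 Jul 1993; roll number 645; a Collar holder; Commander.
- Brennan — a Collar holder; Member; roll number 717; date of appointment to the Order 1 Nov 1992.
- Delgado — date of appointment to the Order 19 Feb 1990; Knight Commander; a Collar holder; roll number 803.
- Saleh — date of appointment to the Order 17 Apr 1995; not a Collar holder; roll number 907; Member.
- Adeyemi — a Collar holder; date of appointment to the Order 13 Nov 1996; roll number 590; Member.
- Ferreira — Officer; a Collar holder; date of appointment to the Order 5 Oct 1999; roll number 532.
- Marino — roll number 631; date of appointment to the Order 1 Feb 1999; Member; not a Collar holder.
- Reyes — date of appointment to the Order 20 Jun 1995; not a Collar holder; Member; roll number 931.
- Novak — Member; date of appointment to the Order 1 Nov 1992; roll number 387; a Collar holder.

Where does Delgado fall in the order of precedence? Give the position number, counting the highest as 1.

By date of appointment to the Order (earlier first): Delgado (19 Feb 1990); then Novak and Brennan (both 1 Nov 1992); then Beaumont (15 Jul 1993); then Saleh (17 Apr 1995); then Reyes (20 Jun 1995); then Adeyemi (13 Nov 1996); then Marino (1 Feb 1999); then Ferreira (5 Oct 1999).
Novak and Brennan are each a Collar holder, so the next rule applies.
Novak and Brennan are each Member, so the next rule applies.
Among Novak and Brennan, by roll number (lower first): Novak (387) before Brennan (717).
Order: Delgado, Novak, Brennan, Beaumont, Saleh, Reyes, Adeyemi, Marino, Ferreira. So position 1.

1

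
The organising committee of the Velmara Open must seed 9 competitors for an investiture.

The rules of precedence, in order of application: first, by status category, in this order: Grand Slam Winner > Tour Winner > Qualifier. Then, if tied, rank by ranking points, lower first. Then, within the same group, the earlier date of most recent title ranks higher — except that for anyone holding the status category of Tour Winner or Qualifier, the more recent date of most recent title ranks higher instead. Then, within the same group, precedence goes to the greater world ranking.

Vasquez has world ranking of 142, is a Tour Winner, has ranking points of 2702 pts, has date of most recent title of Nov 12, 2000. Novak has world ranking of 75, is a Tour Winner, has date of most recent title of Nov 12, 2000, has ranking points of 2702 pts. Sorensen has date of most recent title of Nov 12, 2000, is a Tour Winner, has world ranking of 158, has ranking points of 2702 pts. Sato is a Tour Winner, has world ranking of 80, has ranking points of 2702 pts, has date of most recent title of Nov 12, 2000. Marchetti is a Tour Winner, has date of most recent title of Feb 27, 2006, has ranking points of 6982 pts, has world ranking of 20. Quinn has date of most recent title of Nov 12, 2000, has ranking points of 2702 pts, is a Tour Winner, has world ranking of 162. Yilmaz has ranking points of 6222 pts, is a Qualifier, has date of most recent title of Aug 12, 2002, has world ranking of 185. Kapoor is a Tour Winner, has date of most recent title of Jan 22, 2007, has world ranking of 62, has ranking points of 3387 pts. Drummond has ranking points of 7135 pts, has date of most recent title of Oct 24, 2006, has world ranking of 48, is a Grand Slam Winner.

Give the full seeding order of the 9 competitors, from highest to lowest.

Drummond, Quinn, Sorensen, Vasquez, Sato, Novak, Kapoor, Marchetti, Yilmaz

By status category: Drummond (Grand Slam Winner); then Quinn, Sorensen, Vasquez, Sato, Novak, Kapoor and Marchetti (Tour Winner); then Yilmaz (Qualifier).
Among Quinn, Sorensen, Vasquez, Sato, Novak, Kapoor and Marchetti, by ranking points (lower first): Quinn, Sorensen, Vasquez, Sato and Novak (2702 pts) before Kapoor (3387 pts) before Marchetti (6982 pts).
Quinn, Sorensen, Vasquez, Sato and Novak all have date of most recent title Nov 12, 2000, so the next rule applies.
Among Quinn, Sorensen, Vasquez, Sato and Novak, by world ranking (higher first): Quinn (162) before Sorensen (158) before Vasquez (142) before Sato (80) before Novak (75).
Full order: Drummond, Quinn, Sorensen, Vasquez, Sato, Novak, Kapoor, Marchetti, Yilmaz.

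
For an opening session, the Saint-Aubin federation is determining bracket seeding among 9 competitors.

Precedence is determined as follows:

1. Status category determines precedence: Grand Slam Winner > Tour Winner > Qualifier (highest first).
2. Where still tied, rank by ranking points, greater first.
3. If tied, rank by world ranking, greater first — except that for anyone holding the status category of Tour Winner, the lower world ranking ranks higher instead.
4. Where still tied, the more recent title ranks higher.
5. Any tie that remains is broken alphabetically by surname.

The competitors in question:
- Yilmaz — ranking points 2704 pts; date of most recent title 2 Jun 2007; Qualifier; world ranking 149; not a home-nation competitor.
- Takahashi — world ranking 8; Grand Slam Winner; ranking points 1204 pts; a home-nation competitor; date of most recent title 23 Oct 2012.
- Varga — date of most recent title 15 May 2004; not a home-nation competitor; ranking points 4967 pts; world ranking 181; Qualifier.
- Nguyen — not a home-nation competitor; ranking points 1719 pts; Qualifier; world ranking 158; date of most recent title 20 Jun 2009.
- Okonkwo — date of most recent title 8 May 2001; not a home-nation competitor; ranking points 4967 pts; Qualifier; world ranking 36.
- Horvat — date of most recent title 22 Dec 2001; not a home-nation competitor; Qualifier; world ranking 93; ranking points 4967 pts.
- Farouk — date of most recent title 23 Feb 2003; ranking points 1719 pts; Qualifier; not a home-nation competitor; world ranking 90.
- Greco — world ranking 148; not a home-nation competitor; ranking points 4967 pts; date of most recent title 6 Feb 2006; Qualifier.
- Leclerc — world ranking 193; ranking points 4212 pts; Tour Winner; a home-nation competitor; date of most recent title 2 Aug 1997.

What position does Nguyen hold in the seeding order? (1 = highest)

By status category: Takahashi (Grand Slam Winner); then Leclerc (Tour Winner); then Varga, Greco, Horvat, Okonkwo, Yilmaz, Nguyen and Farouk (Qualifier).
Among Varga, Greco, Horvat, Okonkwo, Yilmaz, Nguyen and Farouk, by ranking points (higher first): Varga, Greco, Horvat and Okonkwo (4967 pts) before Yilmaz (2704 pts) before Nguyen and Farouk (1719 pts).
Among Varga, Greco, Horvat and Okonkwo, by world ranking (higher first): Varga (181) before Greco (148) before Horvat (93) before Okonkwo (36).
Among Nguyen and Farouk, by world ranking (higher first): Nguyen (158) before Farouk (90).
Order: Takahashi, Leclerc, Varga, Greco, Horvat, Okonkwo, Yilmaz, Nguyen, Farouk. So position 8.

8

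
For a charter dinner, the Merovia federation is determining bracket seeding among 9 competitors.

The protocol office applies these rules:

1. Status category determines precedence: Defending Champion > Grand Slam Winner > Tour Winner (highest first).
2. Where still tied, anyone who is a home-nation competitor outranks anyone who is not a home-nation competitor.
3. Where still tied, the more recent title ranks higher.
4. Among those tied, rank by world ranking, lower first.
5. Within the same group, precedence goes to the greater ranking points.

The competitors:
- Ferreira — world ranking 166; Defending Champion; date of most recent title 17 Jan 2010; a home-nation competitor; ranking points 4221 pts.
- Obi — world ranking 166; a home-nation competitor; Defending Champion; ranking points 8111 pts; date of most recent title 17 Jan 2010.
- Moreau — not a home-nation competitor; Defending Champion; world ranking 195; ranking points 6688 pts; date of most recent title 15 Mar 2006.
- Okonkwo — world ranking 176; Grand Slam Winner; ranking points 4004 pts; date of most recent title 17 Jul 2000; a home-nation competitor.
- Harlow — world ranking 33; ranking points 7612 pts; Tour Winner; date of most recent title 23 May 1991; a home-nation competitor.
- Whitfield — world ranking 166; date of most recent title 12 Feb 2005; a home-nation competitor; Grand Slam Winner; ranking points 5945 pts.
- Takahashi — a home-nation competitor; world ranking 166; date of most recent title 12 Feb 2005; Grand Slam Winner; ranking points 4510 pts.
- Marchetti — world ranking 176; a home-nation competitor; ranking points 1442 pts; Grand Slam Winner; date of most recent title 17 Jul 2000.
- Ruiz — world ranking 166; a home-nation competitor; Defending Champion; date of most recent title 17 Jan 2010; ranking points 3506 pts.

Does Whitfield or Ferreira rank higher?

Ferreira

By status category: Obi, Ferreira, Ruiz and Moreau (Defending Champion); then Whitfield, Takahashi, Okonkwo and Marchetti (Grand Slam Winner); then Harlow (Tour Winner).
Among Obi, Ferreira, Ruiz and Moreau, a home-nation competitor before not a home-nation competitor: Obi, Ferreira and Ruiz (a home-nation competitor) before Moreau (not a home-nation competitor).
Obi, Ferreira and Ruiz all have date of most recent title 17 Jan 2010, so the next rule applies.
Obi, Ferreira and Ruiz all have world ranking 166, so the next rule applies.
Among Obi, Ferreira and Ruiz, by ranking points (higher first): Obi (8111 pts) before Ferreira (4221 pts) before Ruiz (3506 pts).
Whitfield, Takahashi, Okonkwo and Marchetti are each a home-nation competitor, so the next rule applies.
Among Whitfield, Takahashi, Okonkwo and Marchetti, by date of most recent title (later first): Whitfield and Takahashi (12 Feb 2005) before Okonkwo and Marchetti (17 Jul 2000).
Whitfield and Takahashi both have world ranking 166, so the next rule applies.
Among Whitfield and Takahashi, by ranking points (higher first): Whitfield (5945 pts) before Takahashi (4510 pts).
Okonkwo and Marchetti both have world ranking 176, so the next rule applies.
Among Okonkwo and Marchetti, by ranking points (higher first): Okonkwo (4004 pts) before Marchetti (1442 pts).
So Ferreira takes precedence.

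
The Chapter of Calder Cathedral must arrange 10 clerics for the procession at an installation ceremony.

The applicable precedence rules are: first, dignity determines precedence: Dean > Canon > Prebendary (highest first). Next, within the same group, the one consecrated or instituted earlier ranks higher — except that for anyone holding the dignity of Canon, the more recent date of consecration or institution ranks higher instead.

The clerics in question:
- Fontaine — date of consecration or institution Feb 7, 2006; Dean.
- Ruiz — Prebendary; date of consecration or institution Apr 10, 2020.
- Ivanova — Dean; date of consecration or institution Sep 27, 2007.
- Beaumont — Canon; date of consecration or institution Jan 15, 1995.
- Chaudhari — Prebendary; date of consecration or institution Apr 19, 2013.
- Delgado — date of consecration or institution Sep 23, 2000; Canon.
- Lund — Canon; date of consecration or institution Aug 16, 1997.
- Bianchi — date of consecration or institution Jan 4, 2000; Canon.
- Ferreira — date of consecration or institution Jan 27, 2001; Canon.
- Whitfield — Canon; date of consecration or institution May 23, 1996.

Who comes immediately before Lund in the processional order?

By dignity: Fontaine and Ivanova (Dean); then Ferreira, Delgado, Bianchi, Lund, Whitfield and Beaumont (Canon); then Chaudhari and Ruiz (Prebendary).
Among Fontaine and Ivanova, by date of consecration or institution (earlier first): Fontaine (Feb 7, 2006) before Ivanova (Sep 27, 2007).
Among Ferreira, Delgado, Bianchi, Lund, Whitfield and Beaumont, by date of consecration or institution (later first) (reversed rule for this group): Ferreira (Jan 27, 2001) before Delgado (Sep 23, 2000) before Bianchi (Jan 4, 2000) before Lund (Aug 16, 1997) before Whitfield (May 23, 1996) before Beaumont (Jan 15, 1995).
Among Chaudhari and Ruiz, by date of consecration or institution (earlier first): Chaudhari (Apr 19, 2013) before Ruiz (Apr 10, 2020).
Order: Fontaine, Ivanova, Ferreira, Delgado, Bianchi, Lund, Whitfield, Beaumont, Chaudhari, Ruiz.

Bianchi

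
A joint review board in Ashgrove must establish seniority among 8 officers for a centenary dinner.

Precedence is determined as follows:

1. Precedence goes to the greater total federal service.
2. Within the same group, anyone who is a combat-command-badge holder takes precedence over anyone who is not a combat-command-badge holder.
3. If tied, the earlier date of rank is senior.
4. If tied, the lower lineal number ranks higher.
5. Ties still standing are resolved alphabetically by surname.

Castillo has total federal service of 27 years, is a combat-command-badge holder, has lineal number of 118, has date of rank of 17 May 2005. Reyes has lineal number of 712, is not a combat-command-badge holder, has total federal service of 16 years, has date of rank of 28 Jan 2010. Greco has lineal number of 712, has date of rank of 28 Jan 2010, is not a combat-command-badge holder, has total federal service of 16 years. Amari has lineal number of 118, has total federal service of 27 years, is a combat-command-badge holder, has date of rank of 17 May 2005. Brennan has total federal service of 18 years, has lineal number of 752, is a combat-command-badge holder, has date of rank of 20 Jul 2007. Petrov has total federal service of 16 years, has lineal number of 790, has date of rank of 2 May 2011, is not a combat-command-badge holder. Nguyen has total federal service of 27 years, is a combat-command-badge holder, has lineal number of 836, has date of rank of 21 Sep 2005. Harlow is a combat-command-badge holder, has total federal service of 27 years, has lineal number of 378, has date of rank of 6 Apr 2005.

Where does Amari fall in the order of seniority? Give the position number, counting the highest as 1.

By total federal service (higher first): Harlow, Amari, Castillo and Nguyen (each 27 years); then Brennan (18 years); then Greco, Reyes and Petrov (each 16 years).
Harlow, Amari, Castillo and Nguyen are each a combat-command-badge holder, so the next rule applies.
Among Harlow, Amari, Castillo and Nguyen, by date of rank (earlier first): Harlow (6 Apr 2005) before Amari and Castillo (17 May 2005) before Nguyen (21 Sep 2005).
Amari and Castillo both have lineal number 118, so the next rule applies.
Among Amari and Castillo, alphabetically by surname: Amari before Castillo.
Greco, Reyes and Petrov are each not a combat-command-badge holder, so the next rule applies.
Among Greco, Reyes and Petrov, by date of rank (earlier first): Greco and Reyes (28 Jan 2010) before Petrov (2 May 2011).
Greco and Reyes both have lineal number 712, so the next rule applies.
Among Greco and Reyes, alphabetically by surname: Greco before Reyes.
Order: Harlow, Amari, Castillo, Nguyen, Brennan, Greco, Reyes, Petrov. So position 2.

2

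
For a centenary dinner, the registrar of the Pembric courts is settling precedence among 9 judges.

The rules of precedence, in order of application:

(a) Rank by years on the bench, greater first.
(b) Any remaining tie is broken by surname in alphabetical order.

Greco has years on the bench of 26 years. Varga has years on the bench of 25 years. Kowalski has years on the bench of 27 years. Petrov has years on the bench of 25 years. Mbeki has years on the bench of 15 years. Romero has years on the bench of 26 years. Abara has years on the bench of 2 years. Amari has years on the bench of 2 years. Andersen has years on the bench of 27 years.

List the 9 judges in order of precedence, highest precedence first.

By years on the bench (higher first): Andersen and Kowalski (both 27 years); then Greco and Romero (both 26 years); then Petrov and Varga (both 25 years); then Mbeki (15 years); then Abara and Amari (both 2 years).
Among Andersen and Kowalski, alphabetically by surname: Andersen before Kowalski.
Among Greco and Romero, alphabetically by surname: Greco before Romero.
Among Petrov and Varga, alphabetically by surname: Petrov before Varga.
Among Abara and Amari, alphabetically by surname: Abara before Amari.
Full order: Andersen, Kowalski, Greco, Romero, Petrov, Varga, Mbeki, Abara, Amari.

Andersen, Kowalski, Greco, Romero, Petrov, Varga, Mbeki, Abara, Amari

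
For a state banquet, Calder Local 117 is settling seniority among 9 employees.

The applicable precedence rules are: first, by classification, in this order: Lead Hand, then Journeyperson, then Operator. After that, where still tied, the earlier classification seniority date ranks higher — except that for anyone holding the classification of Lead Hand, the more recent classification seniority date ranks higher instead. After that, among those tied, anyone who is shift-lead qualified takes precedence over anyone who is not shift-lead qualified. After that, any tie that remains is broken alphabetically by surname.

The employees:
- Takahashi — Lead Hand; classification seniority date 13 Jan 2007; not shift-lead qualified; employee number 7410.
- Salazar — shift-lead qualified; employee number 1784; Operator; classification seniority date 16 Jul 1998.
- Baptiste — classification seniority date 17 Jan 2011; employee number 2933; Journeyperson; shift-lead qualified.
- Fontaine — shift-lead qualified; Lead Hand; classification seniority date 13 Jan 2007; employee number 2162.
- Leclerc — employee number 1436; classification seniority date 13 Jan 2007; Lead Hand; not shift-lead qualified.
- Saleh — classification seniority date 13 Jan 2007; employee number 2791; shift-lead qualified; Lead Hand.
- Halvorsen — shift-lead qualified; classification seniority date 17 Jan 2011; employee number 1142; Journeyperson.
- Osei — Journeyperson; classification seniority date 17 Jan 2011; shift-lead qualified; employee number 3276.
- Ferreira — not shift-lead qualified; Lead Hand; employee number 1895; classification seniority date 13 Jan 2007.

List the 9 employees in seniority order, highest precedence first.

By classification: Fontaine, Saleh, Ferreira, Leclerc and Takahashi (Lead Hand); then Baptiste, Halvorsen and Osei (Journeyperson); then Salazar (Operator).
Fontaine, Saleh, Ferreira, Leclerc and Takahashi all have classification seniority date 13 Jan 2007, so the next rule applies.
Among Fontaine, Saleh, Ferreira, Leclerc and Takahashi, shift-lead qualified before not shift-lead qualified: Fontaine and Saleh (shift-lead qualified) before Ferreira, Leclerc and Takahashi (not shift-lead qualified).
Among Fontaine and Saleh, alphabetically by surname: Fontaine before Saleh.
Among Ferreira, Leclerc and Takahashi, alphabetically by surname: Ferreira before Leclerc before Takahashi.
Baptiste, Halvorsen and Osei all have classification seniority date 17 Jan 2011, so the next rule applies.
Baptiste, Halvorsen and Osei are each shift-lead qualified, so the next rule applies.
Among Baptiste, Halvorsen and Osei, alphabetically by surname: Baptiste before Halvorsen before Osei.
Full order: Fontaine, Saleh, Ferreira, Leclerc, Takahashi, Baptiste, Halvorsen, Osei, Salazar.

Fontaine, Saleh, Ferreira, Leclerc, Takahashi, Baptiste, Halvorsen, Osei, Salazar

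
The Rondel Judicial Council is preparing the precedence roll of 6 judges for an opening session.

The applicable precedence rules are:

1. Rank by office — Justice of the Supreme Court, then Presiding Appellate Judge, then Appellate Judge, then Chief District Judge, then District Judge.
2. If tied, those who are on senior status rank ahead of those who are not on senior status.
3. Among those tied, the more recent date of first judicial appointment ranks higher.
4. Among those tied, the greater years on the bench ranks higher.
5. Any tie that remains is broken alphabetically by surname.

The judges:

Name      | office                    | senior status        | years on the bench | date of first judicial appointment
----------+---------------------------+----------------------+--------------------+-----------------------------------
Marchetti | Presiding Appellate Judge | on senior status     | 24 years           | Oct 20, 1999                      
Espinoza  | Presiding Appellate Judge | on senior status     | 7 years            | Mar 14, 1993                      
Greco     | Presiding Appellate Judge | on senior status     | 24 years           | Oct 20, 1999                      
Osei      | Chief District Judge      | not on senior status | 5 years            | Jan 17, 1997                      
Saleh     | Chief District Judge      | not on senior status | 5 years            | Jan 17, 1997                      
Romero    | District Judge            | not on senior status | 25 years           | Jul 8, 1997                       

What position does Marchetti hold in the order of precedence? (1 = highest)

2

By office: Greco, Marchetti and Espinoza (Presiding Appellate Judge); then Osei and Saleh (Chief District Judge); then Romero (District Judge).
Greco, Marchetti and Espinoza are each on senior status, so the next rule applies.
Among Greco, Marchetti and Espinoza, by date of first judicial appointment (later first): Greco and Marchetti (Oct 20, 1999) before Espinoza (Mar 14, 1993).
Greco and Marchetti both have years on the bench 24 years, so the next rule applies.
Among Greco and Marchetti, alphabetically by surname: Greco before Marchetti.
Osei and Saleh are each not on senior status, so the next rule applies.
Osei and Saleh both have date of first judicial appointment Jan 17, 1997, so the next rule applies.
Osei and Saleh both have years on the bench 5 years, so the next rule applies.
Among Osei and Saleh, alphabetically by surname: Osei before Saleh.
Order: Greco, Marchetti, Espinoza, Osei, Saleh, Romero. So position 2.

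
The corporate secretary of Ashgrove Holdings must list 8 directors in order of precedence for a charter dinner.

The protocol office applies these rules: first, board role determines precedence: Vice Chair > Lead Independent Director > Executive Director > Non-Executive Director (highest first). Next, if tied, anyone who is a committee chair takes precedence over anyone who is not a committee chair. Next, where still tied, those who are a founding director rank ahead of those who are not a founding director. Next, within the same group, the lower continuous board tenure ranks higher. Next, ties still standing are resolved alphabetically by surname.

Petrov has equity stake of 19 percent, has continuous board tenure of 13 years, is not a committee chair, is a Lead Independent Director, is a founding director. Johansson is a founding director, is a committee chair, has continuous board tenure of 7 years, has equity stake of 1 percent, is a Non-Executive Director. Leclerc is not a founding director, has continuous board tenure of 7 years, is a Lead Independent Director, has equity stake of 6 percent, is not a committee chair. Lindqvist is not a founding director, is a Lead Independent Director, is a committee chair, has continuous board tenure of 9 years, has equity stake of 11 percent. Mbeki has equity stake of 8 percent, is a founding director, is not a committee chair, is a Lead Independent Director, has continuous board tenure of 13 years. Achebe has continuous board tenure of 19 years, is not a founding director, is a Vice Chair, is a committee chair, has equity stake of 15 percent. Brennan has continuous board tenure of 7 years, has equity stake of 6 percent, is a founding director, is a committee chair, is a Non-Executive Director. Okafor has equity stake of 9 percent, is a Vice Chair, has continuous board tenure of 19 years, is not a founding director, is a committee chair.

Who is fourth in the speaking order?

Mbeki

By board role: Achebe and Okafor (Vice Chair); then Lindqvist, Mbeki, Petrov and Leclerc (Lead Independent Director); then Brennan and Johansson (Non-Executive Director).
Achebe and Okafor are each a committee chair, so the next rule applies.
Achebe and Okafor are each not a founding director, so the next rule applies.
Achebe and Okafor both have continuous board tenure 19 years, so the next rule applies.
Among Achebe and Okafor, alphabetically by surname: Achebe before Okafor.
Among Lindqvist, Mbeki, Petrov and Leclerc, a committee chair before not a committee chair: Lindqvist (a committee chair) before Mbeki, Petrov and Leclerc (not a committee chair).
Among Mbeki, Petrov and Leclerc, a founding director before not a founding director: Mbeki and Petrov (a founding director) before Leclerc (not a founding director).
Mbeki and Petrov both have continuous board tenure 13 years, so the next rule applies.
Among Mbeki and Petrov, alphabetically by surname: Mbeki before Petrov.
Brennan and Johansson are each a committee chair, so the next rule applies.
Brennan and Johansson are each a founding director, so the next rule applies.
Brennan and Johansson both have continuous board tenure 7 years, so the next rule applies.
Among Brennan and Johansson, alphabetically by surname: Brennan before Johansson.
Order: Achebe, Okafor, Lindqvist, Mbeki, Petrov, Leclerc, Brennan, Johansson.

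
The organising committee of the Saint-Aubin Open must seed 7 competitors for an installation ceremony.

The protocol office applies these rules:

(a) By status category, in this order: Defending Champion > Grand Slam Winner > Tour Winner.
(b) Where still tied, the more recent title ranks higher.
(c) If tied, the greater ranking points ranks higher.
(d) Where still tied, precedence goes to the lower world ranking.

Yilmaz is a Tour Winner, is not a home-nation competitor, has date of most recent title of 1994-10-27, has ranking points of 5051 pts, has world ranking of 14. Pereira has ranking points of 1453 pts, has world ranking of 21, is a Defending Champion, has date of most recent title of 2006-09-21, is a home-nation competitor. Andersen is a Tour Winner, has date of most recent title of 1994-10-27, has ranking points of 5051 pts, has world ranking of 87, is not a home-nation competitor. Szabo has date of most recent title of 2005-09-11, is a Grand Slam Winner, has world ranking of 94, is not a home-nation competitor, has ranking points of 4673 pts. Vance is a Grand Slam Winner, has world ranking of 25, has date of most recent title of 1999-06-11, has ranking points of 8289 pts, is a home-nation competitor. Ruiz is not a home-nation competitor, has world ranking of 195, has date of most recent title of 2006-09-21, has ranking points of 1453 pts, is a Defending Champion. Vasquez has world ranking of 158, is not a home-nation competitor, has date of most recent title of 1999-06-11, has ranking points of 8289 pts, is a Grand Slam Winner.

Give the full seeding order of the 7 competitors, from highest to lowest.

Pereira, Ruiz, Szabo, Vance, Vasquez, Yilmaz, Andersen

By status category: Pereira and Ruiz (Defending Champion); then Szabo, Vance and Vasquez (Grand Slam Winner); then Yilmaz and Andersen (Tour Winner).
Pereira and Ruiz both have date of most recent title 2006-09-21, so the next rule applies.
Pereira and Ruiz both have ranking points 1453 pts, so the next rule applies.
Among Pereira and Ruiz, by world ranking (lower first): Pereira (21) before Ruiz (195).
Among Szabo, Vance and Vasquez, by date of most recent title (later first): Szabo (2005-09-11) before Vance and Vasquez (1999-06-11).
Vance and Vasquez both have ranking points 8289 pts, so the next rule applies.
Among Vance and Vasquez, by world ranking (lower first): Vance (25) before Vasquez (158).
Yilmaz and Andersen both have date of most recent title 1994-10-27, so the next rule applies.
Yilmaz and Andersen both have ranking points 5051 pts, so the next rule applies.
Among Yilmaz and Andersen, by world ranking (lower first): Yilmaz (14) before Andersen (87).
Full order: Pereira, Ruiz, Szabo, Vance, Vasquez, Yilmaz, Andersen.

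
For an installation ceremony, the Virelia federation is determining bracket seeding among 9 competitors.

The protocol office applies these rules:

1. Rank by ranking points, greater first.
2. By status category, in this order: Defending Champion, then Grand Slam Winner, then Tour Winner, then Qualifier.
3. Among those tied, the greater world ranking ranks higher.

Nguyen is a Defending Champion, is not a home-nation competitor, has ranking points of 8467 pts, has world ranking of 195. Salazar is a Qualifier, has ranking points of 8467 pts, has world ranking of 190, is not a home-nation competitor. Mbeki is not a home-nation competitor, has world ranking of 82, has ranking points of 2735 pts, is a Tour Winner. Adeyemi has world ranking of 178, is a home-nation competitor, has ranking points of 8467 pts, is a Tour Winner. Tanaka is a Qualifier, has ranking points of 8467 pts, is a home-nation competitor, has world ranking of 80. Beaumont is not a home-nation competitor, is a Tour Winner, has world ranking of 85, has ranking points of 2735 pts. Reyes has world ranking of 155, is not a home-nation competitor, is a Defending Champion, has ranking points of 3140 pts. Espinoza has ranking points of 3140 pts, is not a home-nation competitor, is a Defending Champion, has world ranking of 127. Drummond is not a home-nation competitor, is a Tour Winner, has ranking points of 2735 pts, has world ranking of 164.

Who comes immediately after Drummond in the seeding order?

Beaumont

By ranking points (higher first): Nguyen, Adeyemi, Salazar and Tanaka (each 8467 pts); then Reyes and Espinoza (both 3140 pts); then Drummond, Beaumont and Mbeki (each 2735 pts).
Among Nguyen, Adeyemi, Salazar and Tanaka, by status category: Nguyen (Defending Champion) before Adeyemi (Tour Winner) before Salazar and Tanaka (Qualifier).
Among Salazar and Tanaka, by world ranking (higher first): Salazar (190) before Tanaka (80).
Reyes and Espinoza are each Defending Champion, so the next rule applies.
Among Reyes and Espinoza, by world ranking (higher first): Reyes (155) before Espinoza (127).
Drummond, Beaumont and Mbeki are each Tour Winner, so the next rule applies.
Among Drummond, Beaumont and Mbeki, by world ranking (higher first): Drummond (164) before Beaumont (85) before Mbeki (82).
Order: Nguyen, Adeyemi, Salazar, Tanaka, Reyes, Espinoza, Drummond, Beaumont, Mbeki.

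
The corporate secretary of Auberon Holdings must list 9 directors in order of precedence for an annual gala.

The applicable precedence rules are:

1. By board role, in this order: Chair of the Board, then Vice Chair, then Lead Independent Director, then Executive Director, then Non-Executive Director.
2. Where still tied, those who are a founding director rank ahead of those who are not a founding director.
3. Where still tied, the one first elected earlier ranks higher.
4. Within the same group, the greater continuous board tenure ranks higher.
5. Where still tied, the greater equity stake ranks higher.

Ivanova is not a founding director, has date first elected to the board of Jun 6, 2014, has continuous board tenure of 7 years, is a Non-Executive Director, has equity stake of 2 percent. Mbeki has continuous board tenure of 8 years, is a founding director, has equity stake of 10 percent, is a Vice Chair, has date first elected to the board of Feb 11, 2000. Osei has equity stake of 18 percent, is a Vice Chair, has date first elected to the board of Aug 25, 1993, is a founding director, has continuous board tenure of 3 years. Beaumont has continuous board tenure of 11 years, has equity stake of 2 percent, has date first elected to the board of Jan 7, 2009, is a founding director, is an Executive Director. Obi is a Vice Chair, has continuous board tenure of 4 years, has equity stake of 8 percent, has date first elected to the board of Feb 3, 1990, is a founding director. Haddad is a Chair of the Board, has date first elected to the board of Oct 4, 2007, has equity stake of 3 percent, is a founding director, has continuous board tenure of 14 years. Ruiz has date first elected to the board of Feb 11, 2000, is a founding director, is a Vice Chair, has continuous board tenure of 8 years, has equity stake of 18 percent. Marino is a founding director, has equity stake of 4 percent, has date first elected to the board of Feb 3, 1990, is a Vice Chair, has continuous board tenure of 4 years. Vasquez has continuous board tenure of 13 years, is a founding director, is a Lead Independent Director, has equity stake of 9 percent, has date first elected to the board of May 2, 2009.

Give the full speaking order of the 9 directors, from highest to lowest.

By board role: Haddad (Chair of the Board); then Obi, Marino, Osei, Ruiz and Mbeki (Vice Chair); then Vasquez (Lead Independent Director); then Beaumont (Executive Director); then Ivanova (Non-Executive Director).
Obi, Marino, Osei, Ruiz and Mbeki are each a founding director, so the next rule applies.
Among Obi, Marino, Osei, Ruiz and Mbeki, by date first elected to the board (earlier first): Obi and Marino (Feb 3, 1990) before Osei (Aug 25, 1993) before Ruiz and Mbeki (Feb 11, 2000).
Obi and Marino both have continuous board tenure 4 years, so the next rule applies.
Among Obi and Marino, by equity stake (higher first): Obi (8 percent) before Marino (4 percent).
Ruiz and Mbeki both have continuous board tenure 8 years, so the next rule applies.
Among Ruiz and Mbeki, by equity stake (higher first): Ruiz (18 percent) before Mbeki (10 percent).
Full order: Haddad, Obi, Marino, Osei, Ruiz, Mbeki, Vasquez, Beaumont, Ivanova.

Haddad, Obi, Marino, Osei, Ruiz, Mbeki, Vasquez, Beaumont, Ivanova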